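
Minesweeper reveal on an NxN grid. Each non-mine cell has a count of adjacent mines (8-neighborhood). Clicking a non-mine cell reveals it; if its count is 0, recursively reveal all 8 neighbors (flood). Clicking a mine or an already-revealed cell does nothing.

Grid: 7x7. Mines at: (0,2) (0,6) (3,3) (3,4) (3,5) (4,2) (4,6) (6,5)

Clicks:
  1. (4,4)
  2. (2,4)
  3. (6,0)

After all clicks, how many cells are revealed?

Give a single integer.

Answer: 25

Derivation:
Click 1 (4,4) count=3: revealed 1 new [(4,4)] -> total=1
Click 2 (2,4) count=3: revealed 1 new [(2,4)] -> total=2
Click 3 (6,0) count=0: revealed 23 new [(0,0) (0,1) (1,0) (1,1) (1,2) (2,0) (2,1) (2,2) (3,0) (3,1) (3,2) (4,0) (4,1) (5,0) (5,1) (5,2) (5,3) (5,4) (6,0) (6,1) (6,2) (6,3) (6,4)] -> total=25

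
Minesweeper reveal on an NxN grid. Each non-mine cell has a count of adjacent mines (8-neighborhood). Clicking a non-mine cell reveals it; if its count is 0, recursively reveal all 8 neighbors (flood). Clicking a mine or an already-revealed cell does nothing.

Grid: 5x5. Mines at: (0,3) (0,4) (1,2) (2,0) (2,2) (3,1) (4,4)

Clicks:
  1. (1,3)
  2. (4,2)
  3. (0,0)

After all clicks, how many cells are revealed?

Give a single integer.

Answer: 6

Derivation:
Click 1 (1,3) count=4: revealed 1 new [(1,3)] -> total=1
Click 2 (4,2) count=1: revealed 1 new [(4,2)] -> total=2
Click 3 (0,0) count=0: revealed 4 new [(0,0) (0,1) (1,0) (1,1)] -> total=6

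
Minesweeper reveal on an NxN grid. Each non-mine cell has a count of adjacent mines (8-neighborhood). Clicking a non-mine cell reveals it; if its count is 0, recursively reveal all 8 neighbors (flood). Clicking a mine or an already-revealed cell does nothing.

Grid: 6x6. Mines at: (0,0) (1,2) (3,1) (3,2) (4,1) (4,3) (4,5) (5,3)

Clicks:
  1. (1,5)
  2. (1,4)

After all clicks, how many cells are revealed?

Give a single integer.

Click 1 (1,5) count=0: revealed 12 new [(0,3) (0,4) (0,5) (1,3) (1,4) (1,5) (2,3) (2,4) (2,5) (3,3) (3,4) (3,5)] -> total=12
Click 2 (1,4) count=0: revealed 0 new [(none)] -> total=12

Answer: 12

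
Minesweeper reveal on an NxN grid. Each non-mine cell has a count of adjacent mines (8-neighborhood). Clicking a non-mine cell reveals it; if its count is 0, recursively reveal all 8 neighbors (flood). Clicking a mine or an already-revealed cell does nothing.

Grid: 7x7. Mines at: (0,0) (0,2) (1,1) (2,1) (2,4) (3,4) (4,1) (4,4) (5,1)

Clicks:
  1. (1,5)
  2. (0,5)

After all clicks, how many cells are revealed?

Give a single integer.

Answer: 24

Derivation:
Click 1 (1,5) count=1: revealed 1 new [(1,5)] -> total=1
Click 2 (0,5) count=0: revealed 23 new [(0,3) (0,4) (0,5) (0,6) (1,3) (1,4) (1,6) (2,5) (2,6) (3,5) (3,6) (4,5) (4,6) (5,2) (5,3) (5,4) (5,5) (5,6) (6,2) (6,3) (6,4) (6,5) (6,6)] -> total=24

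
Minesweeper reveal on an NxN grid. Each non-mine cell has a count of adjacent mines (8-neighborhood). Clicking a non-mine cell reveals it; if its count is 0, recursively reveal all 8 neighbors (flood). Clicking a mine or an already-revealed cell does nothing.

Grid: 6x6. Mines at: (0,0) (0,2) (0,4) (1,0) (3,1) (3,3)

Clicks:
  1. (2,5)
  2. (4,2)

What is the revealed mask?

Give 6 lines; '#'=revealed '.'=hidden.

Answer: ......
....##
....##
....##
######
######

Derivation:
Click 1 (2,5) count=0: revealed 18 new [(1,4) (1,5) (2,4) (2,5) (3,4) (3,5) (4,0) (4,1) (4,2) (4,3) (4,4) (4,5) (5,0) (5,1) (5,2) (5,3) (5,4) (5,5)] -> total=18
Click 2 (4,2) count=2: revealed 0 new [(none)] -> total=18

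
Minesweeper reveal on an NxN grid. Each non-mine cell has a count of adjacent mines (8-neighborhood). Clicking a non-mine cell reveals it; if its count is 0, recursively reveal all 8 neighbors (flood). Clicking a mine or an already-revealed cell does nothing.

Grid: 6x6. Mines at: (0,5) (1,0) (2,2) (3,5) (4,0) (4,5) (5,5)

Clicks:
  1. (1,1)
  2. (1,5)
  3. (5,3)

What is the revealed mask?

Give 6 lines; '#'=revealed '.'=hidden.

Answer: ......
.#...#
......
.####.
.####.
.####.

Derivation:
Click 1 (1,1) count=2: revealed 1 new [(1,1)] -> total=1
Click 2 (1,5) count=1: revealed 1 new [(1,5)] -> total=2
Click 3 (5,3) count=0: revealed 12 new [(3,1) (3,2) (3,3) (3,4) (4,1) (4,2) (4,3) (4,4) (5,1) (5,2) (5,3) (5,4)] -> total=14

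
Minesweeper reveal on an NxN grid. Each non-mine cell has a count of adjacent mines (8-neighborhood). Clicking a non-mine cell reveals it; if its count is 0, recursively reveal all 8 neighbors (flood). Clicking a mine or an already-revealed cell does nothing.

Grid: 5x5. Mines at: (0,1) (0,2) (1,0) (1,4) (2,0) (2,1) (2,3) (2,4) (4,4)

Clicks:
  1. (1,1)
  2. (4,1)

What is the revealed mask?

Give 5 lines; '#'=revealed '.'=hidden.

Answer: .....
.#...
.....
####.
####.

Derivation:
Click 1 (1,1) count=5: revealed 1 new [(1,1)] -> total=1
Click 2 (4,1) count=0: revealed 8 new [(3,0) (3,1) (3,2) (3,3) (4,0) (4,1) (4,2) (4,3)] -> total=9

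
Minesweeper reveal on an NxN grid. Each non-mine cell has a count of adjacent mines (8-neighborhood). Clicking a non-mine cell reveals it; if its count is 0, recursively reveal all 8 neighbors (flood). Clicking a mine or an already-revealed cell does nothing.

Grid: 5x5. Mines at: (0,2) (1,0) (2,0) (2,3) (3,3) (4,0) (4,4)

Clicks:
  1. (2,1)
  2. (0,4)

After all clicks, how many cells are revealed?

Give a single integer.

Click 1 (2,1) count=2: revealed 1 new [(2,1)] -> total=1
Click 2 (0,4) count=0: revealed 4 new [(0,3) (0,4) (1,3) (1,4)] -> total=5

Answer: 5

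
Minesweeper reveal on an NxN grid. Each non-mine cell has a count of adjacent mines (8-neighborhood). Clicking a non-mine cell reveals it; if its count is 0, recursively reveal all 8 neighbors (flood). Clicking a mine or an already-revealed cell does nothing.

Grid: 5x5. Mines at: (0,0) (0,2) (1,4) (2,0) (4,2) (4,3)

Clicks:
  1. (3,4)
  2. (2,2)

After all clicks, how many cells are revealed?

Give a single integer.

Click 1 (3,4) count=1: revealed 1 new [(3,4)] -> total=1
Click 2 (2,2) count=0: revealed 9 new [(1,1) (1,2) (1,3) (2,1) (2,2) (2,3) (3,1) (3,2) (3,3)] -> total=10

Answer: 10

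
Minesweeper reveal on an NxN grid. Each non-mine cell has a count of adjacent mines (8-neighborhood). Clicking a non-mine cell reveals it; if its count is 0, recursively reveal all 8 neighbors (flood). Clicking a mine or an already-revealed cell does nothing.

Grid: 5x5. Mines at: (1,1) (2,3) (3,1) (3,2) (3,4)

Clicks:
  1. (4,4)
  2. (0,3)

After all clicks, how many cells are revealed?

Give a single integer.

Click 1 (4,4) count=1: revealed 1 new [(4,4)] -> total=1
Click 2 (0,3) count=0: revealed 6 new [(0,2) (0,3) (0,4) (1,2) (1,3) (1,4)] -> total=7

Answer: 7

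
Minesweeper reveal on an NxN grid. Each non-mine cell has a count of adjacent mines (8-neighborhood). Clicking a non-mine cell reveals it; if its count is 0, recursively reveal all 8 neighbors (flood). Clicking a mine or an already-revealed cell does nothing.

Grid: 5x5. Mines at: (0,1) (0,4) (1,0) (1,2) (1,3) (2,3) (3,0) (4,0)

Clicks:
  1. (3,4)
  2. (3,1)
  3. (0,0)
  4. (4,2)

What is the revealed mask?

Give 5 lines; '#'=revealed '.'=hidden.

Answer: #....
.....
.....
.####
.####

Derivation:
Click 1 (3,4) count=1: revealed 1 new [(3,4)] -> total=1
Click 2 (3,1) count=2: revealed 1 new [(3,1)] -> total=2
Click 3 (0,0) count=2: revealed 1 new [(0,0)] -> total=3
Click 4 (4,2) count=0: revealed 6 new [(3,2) (3,3) (4,1) (4,2) (4,3) (4,4)] -> total=9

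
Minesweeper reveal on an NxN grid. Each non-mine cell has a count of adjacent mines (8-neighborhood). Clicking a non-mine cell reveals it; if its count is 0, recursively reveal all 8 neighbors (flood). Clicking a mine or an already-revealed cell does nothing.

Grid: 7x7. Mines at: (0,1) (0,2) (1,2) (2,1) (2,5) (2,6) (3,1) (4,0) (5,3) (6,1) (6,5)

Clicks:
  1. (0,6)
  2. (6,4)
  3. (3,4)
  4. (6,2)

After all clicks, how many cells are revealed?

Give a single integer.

Click 1 (0,6) count=0: revealed 8 new [(0,3) (0,4) (0,5) (0,6) (1,3) (1,4) (1,5) (1,6)] -> total=8
Click 2 (6,4) count=2: revealed 1 new [(6,4)] -> total=9
Click 3 (3,4) count=1: revealed 1 new [(3,4)] -> total=10
Click 4 (6,2) count=2: revealed 1 new [(6,2)] -> total=11

Answer: 11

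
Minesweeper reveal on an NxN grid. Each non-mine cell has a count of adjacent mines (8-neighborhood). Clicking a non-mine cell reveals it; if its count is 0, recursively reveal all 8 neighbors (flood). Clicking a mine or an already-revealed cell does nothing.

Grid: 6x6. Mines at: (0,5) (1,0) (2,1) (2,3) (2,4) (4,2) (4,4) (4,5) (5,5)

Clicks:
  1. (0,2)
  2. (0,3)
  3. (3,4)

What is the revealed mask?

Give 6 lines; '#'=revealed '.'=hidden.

Answer: .####.
.####.
......
....#.
......
......

Derivation:
Click 1 (0,2) count=0: revealed 8 new [(0,1) (0,2) (0,3) (0,4) (1,1) (1,2) (1,3) (1,4)] -> total=8
Click 2 (0,3) count=0: revealed 0 new [(none)] -> total=8
Click 3 (3,4) count=4: revealed 1 new [(3,4)] -> total=9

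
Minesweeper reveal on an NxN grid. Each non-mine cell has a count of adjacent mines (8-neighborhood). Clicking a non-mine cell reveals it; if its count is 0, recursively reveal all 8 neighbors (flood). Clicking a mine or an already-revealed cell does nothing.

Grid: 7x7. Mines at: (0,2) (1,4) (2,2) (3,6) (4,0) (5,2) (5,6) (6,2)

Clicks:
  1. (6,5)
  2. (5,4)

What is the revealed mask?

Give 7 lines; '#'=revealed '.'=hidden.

Click 1 (6,5) count=1: revealed 1 new [(6,5)] -> total=1
Click 2 (5,4) count=0: revealed 14 new [(2,3) (2,4) (2,5) (3,3) (3,4) (3,5) (4,3) (4,4) (4,5) (5,3) (5,4) (5,5) (6,3) (6,4)] -> total=15

Answer: .......
.......
...###.
...###.
...###.
...###.
...###.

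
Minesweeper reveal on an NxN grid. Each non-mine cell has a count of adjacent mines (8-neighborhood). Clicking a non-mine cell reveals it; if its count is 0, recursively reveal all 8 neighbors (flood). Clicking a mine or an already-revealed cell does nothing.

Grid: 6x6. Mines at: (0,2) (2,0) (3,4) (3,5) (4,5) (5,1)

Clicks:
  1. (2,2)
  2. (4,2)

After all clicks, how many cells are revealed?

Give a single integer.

Click 1 (2,2) count=0: revealed 12 new [(1,1) (1,2) (1,3) (2,1) (2,2) (2,3) (3,1) (3,2) (3,3) (4,1) (4,2) (4,3)] -> total=12
Click 2 (4,2) count=1: revealed 0 new [(none)] -> total=12

Answer: 12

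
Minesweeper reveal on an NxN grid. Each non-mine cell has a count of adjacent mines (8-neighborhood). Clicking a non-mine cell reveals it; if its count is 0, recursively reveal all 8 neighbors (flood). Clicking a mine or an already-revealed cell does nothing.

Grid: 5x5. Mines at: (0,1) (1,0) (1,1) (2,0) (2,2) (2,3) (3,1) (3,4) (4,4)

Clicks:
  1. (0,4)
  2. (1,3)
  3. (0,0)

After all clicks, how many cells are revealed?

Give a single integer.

Answer: 7

Derivation:
Click 1 (0,4) count=0: revealed 6 new [(0,2) (0,3) (0,4) (1,2) (1,3) (1,4)] -> total=6
Click 2 (1,3) count=2: revealed 0 new [(none)] -> total=6
Click 3 (0,0) count=3: revealed 1 new [(0,0)] -> total=7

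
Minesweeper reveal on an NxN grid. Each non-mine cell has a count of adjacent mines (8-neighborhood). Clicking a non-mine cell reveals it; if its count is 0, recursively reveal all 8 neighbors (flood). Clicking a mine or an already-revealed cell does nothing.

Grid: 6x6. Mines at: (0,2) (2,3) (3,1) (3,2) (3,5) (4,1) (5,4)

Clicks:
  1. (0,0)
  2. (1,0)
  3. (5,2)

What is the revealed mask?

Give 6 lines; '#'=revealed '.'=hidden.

Click 1 (0,0) count=0: revealed 6 new [(0,0) (0,1) (1,0) (1,1) (2,0) (2,1)] -> total=6
Click 2 (1,0) count=0: revealed 0 new [(none)] -> total=6
Click 3 (5,2) count=1: revealed 1 new [(5,2)] -> total=7

Answer: ##....
##....
##....
......
......
..#...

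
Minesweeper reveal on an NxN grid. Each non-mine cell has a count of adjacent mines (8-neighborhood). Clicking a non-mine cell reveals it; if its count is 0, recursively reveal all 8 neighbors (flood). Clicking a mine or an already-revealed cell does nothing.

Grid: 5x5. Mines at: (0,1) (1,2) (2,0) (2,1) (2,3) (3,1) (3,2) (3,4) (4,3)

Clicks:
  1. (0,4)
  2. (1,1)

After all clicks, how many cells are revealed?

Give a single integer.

Click 1 (0,4) count=0: revealed 4 new [(0,3) (0,4) (1,3) (1,4)] -> total=4
Click 2 (1,1) count=4: revealed 1 new [(1,1)] -> total=5

Answer: 5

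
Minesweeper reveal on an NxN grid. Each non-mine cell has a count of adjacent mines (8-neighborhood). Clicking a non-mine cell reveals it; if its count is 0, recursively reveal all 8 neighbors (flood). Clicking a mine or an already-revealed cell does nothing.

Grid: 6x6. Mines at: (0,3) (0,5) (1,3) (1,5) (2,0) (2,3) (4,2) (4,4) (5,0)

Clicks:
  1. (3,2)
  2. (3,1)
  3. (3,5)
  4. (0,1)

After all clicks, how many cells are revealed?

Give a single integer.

Answer: 9

Derivation:
Click 1 (3,2) count=2: revealed 1 new [(3,2)] -> total=1
Click 2 (3,1) count=2: revealed 1 new [(3,1)] -> total=2
Click 3 (3,5) count=1: revealed 1 new [(3,5)] -> total=3
Click 4 (0,1) count=0: revealed 6 new [(0,0) (0,1) (0,2) (1,0) (1,1) (1,2)] -> total=9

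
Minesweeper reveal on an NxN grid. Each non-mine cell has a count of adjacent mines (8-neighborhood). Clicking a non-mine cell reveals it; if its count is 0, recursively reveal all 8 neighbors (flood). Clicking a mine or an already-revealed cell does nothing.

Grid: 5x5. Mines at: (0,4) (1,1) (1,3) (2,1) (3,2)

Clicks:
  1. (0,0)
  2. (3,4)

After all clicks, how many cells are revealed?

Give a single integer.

Answer: 7

Derivation:
Click 1 (0,0) count=1: revealed 1 new [(0,0)] -> total=1
Click 2 (3,4) count=0: revealed 6 new [(2,3) (2,4) (3,3) (3,4) (4,3) (4,4)] -> total=7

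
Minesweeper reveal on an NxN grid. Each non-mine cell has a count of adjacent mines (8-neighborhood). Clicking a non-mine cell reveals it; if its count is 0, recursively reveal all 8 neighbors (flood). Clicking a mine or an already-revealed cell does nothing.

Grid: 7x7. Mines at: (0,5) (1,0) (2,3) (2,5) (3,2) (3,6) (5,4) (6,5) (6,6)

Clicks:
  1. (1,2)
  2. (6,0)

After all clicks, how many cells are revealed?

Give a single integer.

Answer: 17

Derivation:
Click 1 (1,2) count=1: revealed 1 new [(1,2)] -> total=1
Click 2 (6,0) count=0: revealed 16 new [(2,0) (2,1) (3,0) (3,1) (4,0) (4,1) (4,2) (4,3) (5,0) (5,1) (5,2) (5,3) (6,0) (6,1) (6,2) (6,3)] -> total=17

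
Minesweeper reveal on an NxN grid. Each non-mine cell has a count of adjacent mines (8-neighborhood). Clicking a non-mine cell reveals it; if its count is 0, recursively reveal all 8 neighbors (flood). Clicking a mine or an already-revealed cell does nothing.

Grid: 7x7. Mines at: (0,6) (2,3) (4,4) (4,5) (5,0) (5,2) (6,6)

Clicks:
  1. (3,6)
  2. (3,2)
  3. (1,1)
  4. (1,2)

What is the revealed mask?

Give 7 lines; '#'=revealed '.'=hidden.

Click 1 (3,6) count=1: revealed 1 new [(3,6)] -> total=1
Click 2 (3,2) count=1: revealed 1 new [(3,2)] -> total=2
Click 3 (1,1) count=0: revealed 20 new [(0,0) (0,1) (0,2) (0,3) (0,4) (0,5) (1,0) (1,1) (1,2) (1,3) (1,4) (1,5) (2,0) (2,1) (2,2) (3,0) (3,1) (4,0) (4,1) (4,2)] -> total=22
Click 4 (1,2) count=1: revealed 0 new [(none)] -> total=22

Answer: ######.
######.
###....
###...#
###....
.......
.......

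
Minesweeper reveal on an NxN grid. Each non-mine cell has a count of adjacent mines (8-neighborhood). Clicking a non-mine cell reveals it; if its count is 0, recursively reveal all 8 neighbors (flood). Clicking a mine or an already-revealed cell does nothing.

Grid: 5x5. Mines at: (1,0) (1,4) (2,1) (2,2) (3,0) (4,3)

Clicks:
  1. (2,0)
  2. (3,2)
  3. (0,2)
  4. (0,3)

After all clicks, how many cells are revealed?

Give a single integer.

Answer: 8

Derivation:
Click 1 (2,0) count=3: revealed 1 new [(2,0)] -> total=1
Click 2 (3,2) count=3: revealed 1 new [(3,2)] -> total=2
Click 3 (0,2) count=0: revealed 6 new [(0,1) (0,2) (0,3) (1,1) (1,2) (1,3)] -> total=8
Click 4 (0,3) count=1: revealed 0 new [(none)] -> total=8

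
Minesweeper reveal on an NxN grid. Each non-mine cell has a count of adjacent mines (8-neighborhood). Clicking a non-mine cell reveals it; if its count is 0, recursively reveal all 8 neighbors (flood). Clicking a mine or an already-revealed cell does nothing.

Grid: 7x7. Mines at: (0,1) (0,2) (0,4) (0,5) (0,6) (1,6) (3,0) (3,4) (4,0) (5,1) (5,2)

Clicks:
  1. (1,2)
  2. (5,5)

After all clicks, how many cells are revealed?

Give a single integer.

Answer: 17

Derivation:
Click 1 (1,2) count=2: revealed 1 new [(1,2)] -> total=1
Click 2 (5,5) count=0: revealed 16 new [(2,5) (2,6) (3,5) (3,6) (4,3) (4,4) (4,5) (4,6) (5,3) (5,4) (5,5) (5,6) (6,3) (6,4) (6,5) (6,6)] -> total=17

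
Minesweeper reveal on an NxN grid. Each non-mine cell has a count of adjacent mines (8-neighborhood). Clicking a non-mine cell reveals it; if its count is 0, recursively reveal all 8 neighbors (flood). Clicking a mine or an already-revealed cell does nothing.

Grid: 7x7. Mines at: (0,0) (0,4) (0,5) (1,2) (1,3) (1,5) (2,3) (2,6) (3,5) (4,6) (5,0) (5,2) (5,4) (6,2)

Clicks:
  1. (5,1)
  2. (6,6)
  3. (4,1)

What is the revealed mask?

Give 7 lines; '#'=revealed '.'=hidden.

Click 1 (5,1) count=3: revealed 1 new [(5,1)] -> total=1
Click 2 (6,6) count=0: revealed 4 new [(5,5) (5,6) (6,5) (6,6)] -> total=5
Click 3 (4,1) count=2: revealed 1 new [(4,1)] -> total=6

Answer: .......
.......
.......
.......
.#.....
.#...##
.....##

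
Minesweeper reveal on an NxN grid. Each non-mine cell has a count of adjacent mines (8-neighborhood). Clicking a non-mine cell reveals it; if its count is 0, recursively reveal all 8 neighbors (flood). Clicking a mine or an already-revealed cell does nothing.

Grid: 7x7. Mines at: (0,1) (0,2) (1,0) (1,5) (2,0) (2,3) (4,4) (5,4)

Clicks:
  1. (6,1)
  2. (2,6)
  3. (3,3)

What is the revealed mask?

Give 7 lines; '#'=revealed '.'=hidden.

Answer: .......
.......
......#
####...
####...
####...
####...

Derivation:
Click 1 (6,1) count=0: revealed 16 new [(3,0) (3,1) (3,2) (3,3) (4,0) (4,1) (4,2) (4,3) (5,0) (5,1) (5,2) (5,3) (6,0) (6,1) (6,2) (6,3)] -> total=16
Click 2 (2,6) count=1: revealed 1 new [(2,6)] -> total=17
Click 3 (3,3) count=2: revealed 0 new [(none)] -> total=17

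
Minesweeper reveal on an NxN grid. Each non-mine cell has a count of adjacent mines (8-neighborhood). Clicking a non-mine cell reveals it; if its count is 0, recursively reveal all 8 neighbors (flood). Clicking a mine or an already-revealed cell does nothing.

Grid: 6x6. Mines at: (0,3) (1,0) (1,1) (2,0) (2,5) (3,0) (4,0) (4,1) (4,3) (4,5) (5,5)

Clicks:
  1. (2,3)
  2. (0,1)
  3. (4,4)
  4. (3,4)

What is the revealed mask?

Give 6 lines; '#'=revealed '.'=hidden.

Click 1 (2,3) count=0: revealed 9 new [(1,2) (1,3) (1,4) (2,2) (2,3) (2,4) (3,2) (3,3) (3,4)] -> total=9
Click 2 (0,1) count=2: revealed 1 new [(0,1)] -> total=10
Click 3 (4,4) count=3: revealed 1 new [(4,4)] -> total=11
Click 4 (3,4) count=3: revealed 0 new [(none)] -> total=11

Answer: .#....
..###.
..###.
..###.
....#.
......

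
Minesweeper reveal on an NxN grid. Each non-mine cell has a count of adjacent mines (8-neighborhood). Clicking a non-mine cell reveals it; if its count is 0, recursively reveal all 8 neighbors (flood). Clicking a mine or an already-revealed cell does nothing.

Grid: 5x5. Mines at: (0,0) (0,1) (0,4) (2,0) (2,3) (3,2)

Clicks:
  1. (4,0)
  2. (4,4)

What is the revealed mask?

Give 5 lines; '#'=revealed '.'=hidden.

Answer: .....
.....
.....
##.##
##.##

Derivation:
Click 1 (4,0) count=0: revealed 4 new [(3,0) (3,1) (4,0) (4,1)] -> total=4
Click 2 (4,4) count=0: revealed 4 new [(3,3) (3,4) (4,3) (4,4)] -> total=8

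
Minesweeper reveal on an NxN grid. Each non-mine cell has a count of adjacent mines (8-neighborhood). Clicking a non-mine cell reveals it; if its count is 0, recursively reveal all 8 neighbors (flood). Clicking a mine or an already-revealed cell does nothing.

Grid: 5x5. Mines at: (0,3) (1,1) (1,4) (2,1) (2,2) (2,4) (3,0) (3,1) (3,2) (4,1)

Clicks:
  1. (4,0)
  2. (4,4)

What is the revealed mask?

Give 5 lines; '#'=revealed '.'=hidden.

Click 1 (4,0) count=3: revealed 1 new [(4,0)] -> total=1
Click 2 (4,4) count=0: revealed 4 new [(3,3) (3,4) (4,3) (4,4)] -> total=5

Answer: .....
.....
.....
...##
#..##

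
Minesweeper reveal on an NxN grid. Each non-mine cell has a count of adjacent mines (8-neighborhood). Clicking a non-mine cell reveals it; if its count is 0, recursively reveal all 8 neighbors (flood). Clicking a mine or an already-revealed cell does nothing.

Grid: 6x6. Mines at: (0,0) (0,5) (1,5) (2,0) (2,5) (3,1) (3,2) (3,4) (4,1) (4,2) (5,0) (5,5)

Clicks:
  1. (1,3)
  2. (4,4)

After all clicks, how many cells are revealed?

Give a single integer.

Click 1 (1,3) count=0: revealed 12 new [(0,1) (0,2) (0,3) (0,4) (1,1) (1,2) (1,3) (1,4) (2,1) (2,2) (2,3) (2,4)] -> total=12
Click 2 (4,4) count=2: revealed 1 new [(4,4)] -> total=13

Answer: 13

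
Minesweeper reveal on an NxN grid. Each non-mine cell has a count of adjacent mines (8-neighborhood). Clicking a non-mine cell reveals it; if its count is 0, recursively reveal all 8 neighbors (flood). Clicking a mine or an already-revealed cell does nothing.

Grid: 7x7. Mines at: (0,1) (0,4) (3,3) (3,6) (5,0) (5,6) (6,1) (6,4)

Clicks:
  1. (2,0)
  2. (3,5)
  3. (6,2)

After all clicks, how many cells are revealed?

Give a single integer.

Answer: 14

Derivation:
Click 1 (2,0) count=0: revealed 12 new [(1,0) (1,1) (1,2) (2,0) (2,1) (2,2) (3,0) (3,1) (3,2) (4,0) (4,1) (4,2)] -> total=12
Click 2 (3,5) count=1: revealed 1 new [(3,5)] -> total=13
Click 3 (6,2) count=1: revealed 1 new [(6,2)] -> total=14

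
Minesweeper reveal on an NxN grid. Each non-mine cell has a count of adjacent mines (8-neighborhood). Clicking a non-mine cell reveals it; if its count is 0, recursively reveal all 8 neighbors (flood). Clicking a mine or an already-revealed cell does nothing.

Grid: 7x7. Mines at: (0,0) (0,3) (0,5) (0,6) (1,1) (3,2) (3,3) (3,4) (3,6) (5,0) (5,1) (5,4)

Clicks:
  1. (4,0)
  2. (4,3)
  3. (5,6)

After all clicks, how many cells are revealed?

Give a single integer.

Click 1 (4,0) count=2: revealed 1 new [(4,0)] -> total=1
Click 2 (4,3) count=4: revealed 1 new [(4,3)] -> total=2
Click 3 (5,6) count=0: revealed 6 new [(4,5) (4,6) (5,5) (5,6) (6,5) (6,6)] -> total=8

Answer: 8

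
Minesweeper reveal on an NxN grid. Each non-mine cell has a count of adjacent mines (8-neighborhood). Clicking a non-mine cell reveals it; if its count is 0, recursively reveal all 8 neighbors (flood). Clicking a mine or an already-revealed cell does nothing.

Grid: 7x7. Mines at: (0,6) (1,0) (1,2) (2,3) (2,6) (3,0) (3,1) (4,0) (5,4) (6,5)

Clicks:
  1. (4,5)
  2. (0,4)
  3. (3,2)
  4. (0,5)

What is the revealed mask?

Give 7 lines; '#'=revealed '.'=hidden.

Click 1 (4,5) count=1: revealed 1 new [(4,5)] -> total=1
Click 2 (0,4) count=0: revealed 6 new [(0,3) (0,4) (0,5) (1,3) (1,4) (1,5)] -> total=7
Click 3 (3,2) count=2: revealed 1 new [(3,2)] -> total=8
Click 4 (0,5) count=1: revealed 0 new [(none)] -> total=8

Answer: ...###.
...###.
.......
..#....
.....#.
.......
.......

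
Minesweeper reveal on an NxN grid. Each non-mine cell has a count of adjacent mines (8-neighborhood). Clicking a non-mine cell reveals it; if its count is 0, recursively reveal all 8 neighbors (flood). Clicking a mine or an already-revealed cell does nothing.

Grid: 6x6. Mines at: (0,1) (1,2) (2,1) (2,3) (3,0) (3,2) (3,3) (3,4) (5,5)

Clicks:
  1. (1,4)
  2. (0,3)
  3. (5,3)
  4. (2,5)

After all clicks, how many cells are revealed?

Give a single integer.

Answer: 13

Derivation:
Click 1 (1,4) count=1: revealed 1 new [(1,4)] -> total=1
Click 2 (0,3) count=1: revealed 1 new [(0,3)] -> total=2
Click 3 (5,3) count=0: revealed 10 new [(4,0) (4,1) (4,2) (4,3) (4,4) (5,0) (5,1) (5,2) (5,3) (5,4)] -> total=12
Click 4 (2,5) count=1: revealed 1 new [(2,5)] -> total=13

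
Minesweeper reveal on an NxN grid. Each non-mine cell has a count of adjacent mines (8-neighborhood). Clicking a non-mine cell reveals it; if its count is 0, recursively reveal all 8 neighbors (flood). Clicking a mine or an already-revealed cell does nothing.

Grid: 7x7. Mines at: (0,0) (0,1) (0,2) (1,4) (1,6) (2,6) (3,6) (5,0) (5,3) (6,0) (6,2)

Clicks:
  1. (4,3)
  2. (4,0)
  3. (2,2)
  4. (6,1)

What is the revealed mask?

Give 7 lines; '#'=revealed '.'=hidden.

Click 1 (4,3) count=1: revealed 1 new [(4,3)] -> total=1
Click 2 (4,0) count=1: revealed 1 new [(4,0)] -> total=2
Click 3 (2,2) count=0: revealed 20 new [(1,0) (1,1) (1,2) (1,3) (2,0) (2,1) (2,2) (2,3) (2,4) (2,5) (3,0) (3,1) (3,2) (3,3) (3,4) (3,5) (4,1) (4,2) (4,4) (4,5)] -> total=22
Click 4 (6,1) count=3: revealed 1 new [(6,1)] -> total=23

Answer: .......
####...
######.
######.
######.
.......
.#.....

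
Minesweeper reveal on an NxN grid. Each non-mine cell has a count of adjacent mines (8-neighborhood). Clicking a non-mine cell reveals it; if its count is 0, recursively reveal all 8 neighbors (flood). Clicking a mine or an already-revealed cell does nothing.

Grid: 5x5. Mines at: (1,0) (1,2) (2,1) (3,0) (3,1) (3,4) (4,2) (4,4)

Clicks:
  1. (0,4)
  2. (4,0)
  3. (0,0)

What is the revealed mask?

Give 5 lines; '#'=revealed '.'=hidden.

Answer: #..##
...##
...##
.....
#....

Derivation:
Click 1 (0,4) count=0: revealed 6 new [(0,3) (0,4) (1,3) (1,4) (2,3) (2,4)] -> total=6
Click 2 (4,0) count=2: revealed 1 new [(4,0)] -> total=7
Click 3 (0,0) count=1: revealed 1 new [(0,0)] -> total=8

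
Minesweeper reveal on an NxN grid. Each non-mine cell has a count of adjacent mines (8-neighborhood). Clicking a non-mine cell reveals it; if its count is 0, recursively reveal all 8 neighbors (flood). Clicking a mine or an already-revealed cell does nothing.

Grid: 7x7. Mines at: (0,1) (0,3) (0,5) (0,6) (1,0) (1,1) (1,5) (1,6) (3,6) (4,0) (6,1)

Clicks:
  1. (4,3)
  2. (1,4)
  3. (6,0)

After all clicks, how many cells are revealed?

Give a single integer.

Click 1 (4,3) count=0: revealed 30 new [(1,2) (1,3) (1,4) (2,1) (2,2) (2,3) (2,4) (2,5) (3,1) (3,2) (3,3) (3,4) (3,5) (4,1) (4,2) (4,3) (4,4) (4,5) (4,6) (5,1) (5,2) (5,3) (5,4) (5,5) (5,6) (6,2) (6,3) (6,4) (6,5) (6,6)] -> total=30
Click 2 (1,4) count=3: revealed 0 new [(none)] -> total=30
Click 3 (6,0) count=1: revealed 1 new [(6,0)] -> total=31

Answer: 31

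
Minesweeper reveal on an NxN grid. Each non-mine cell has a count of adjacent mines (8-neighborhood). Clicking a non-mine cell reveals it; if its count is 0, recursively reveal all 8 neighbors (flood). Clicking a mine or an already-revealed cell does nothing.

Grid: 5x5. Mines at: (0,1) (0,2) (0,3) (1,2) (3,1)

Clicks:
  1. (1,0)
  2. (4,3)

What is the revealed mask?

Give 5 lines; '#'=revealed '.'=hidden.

Click 1 (1,0) count=1: revealed 1 new [(1,0)] -> total=1
Click 2 (4,3) count=0: revealed 11 new [(1,3) (1,4) (2,2) (2,3) (2,4) (3,2) (3,3) (3,4) (4,2) (4,3) (4,4)] -> total=12

Answer: .....
#..##
..###
..###
..###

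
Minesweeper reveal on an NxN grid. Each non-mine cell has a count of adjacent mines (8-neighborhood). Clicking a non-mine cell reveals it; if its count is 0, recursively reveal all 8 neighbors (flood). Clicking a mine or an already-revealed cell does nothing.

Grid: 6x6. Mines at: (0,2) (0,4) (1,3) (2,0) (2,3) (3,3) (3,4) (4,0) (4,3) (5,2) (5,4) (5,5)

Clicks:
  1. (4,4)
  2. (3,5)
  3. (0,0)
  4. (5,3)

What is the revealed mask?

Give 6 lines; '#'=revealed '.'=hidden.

Answer: ##....
##....
......
.....#
....#.
...#..

Derivation:
Click 1 (4,4) count=5: revealed 1 new [(4,4)] -> total=1
Click 2 (3,5) count=1: revealed 1 new [(3,5)] -> total=2
Click 3 (0,0) count=0: revealed 4 new [(0,0) (0,1) (1,0) (1,1)] -> total=6
Click 4 (5,3) count=3: revealed 1 new [(5,3)] -> total=7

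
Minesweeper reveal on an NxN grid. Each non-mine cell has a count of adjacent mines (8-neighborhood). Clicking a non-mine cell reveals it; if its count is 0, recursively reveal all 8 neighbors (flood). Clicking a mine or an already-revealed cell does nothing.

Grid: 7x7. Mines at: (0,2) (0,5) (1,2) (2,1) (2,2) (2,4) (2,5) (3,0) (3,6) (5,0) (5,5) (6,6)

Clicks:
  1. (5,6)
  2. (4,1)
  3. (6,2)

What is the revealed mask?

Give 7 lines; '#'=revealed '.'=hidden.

Click 1 (5,6) count=2: revealed 1 new [(5,6)] -> total=1
Click 2 (4,1) count=2: revealed 1 new [(4,1)] -> total=2
Click 3 (6,2) count=0: revealed 15 new [(3,1) (3,2) (3,3) (3,4) (4,2) (4,3) (4,4) (5,1) (5,2) (5,3) (5,4) (6,1) (6,2) (6,3) (6,4)] -> total=17

Answer: .......
.......
.......
.####..
.####..
.####.#
.####..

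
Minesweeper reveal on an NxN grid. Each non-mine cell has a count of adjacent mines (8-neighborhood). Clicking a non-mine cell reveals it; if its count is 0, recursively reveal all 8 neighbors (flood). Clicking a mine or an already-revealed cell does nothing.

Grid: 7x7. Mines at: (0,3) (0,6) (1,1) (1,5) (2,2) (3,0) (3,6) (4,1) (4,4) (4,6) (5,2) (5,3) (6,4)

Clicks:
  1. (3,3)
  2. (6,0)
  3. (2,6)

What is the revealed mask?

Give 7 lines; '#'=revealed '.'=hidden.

Answer: .......
.......
......#
...#...
.......
##.....
##.....

Derivation:
Click 1 (3,3) count=2: revealed 1 new [(3,3)] -> total=1
Click 2 (6,0) count=0: revealed 4 new [(5,0) (5,1) (6,0) (6,1)] -> total=5
Click 3 (2,6) count=2: revealed 1 new [(2,6)] -> total=6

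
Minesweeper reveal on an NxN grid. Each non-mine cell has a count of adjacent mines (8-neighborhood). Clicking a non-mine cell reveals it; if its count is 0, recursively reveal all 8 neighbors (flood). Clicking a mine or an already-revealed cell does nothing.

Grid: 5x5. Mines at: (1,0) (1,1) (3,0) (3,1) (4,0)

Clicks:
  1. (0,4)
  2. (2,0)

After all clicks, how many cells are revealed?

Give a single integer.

Answer: 16

Derivation:
Click 1 (0,4) count=0: revealed 15 new [(0,2) (0,3) (0,4) (1,2) (1,3) (1,4) (2,2) (2,3) (2,4) (3,2) (3,3) (3,4) (4,2) (4,3) (4,4)] -> total=15
Click 2 (2,0) count=4: revealed 1 new [(2,0)] -> total=16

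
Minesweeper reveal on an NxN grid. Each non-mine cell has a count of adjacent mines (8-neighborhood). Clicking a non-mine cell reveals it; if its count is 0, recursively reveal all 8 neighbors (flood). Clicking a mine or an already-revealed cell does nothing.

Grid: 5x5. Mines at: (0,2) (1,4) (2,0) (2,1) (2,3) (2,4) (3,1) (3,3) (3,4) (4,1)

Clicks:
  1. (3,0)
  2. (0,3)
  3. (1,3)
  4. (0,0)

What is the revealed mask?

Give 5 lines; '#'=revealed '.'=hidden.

Click 1 (3,0) count=4: revealed 1 new [(3,0)] -> total=1
Click 2 (0,3) count=2: revealed 1 new [(0,3)] -> total=2
Click 3 (1,3) count=4: revealed 1 new [(1,3)] -> total=3
Click 4 (0,0) count=0: revealed 4 new [(0,0) (0,1) (1,0) (1,1)] -> total=7

Answer: ##.#.
##.#.
.....
#....
.....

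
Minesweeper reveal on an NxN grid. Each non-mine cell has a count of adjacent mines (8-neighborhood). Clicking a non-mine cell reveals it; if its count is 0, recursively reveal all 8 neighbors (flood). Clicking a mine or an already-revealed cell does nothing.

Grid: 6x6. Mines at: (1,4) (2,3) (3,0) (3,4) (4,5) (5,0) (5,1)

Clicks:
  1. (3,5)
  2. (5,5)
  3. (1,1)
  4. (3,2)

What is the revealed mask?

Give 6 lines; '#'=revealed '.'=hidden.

Click 1 (3,5) count=2: revealed 1 new [(3,5)] -> total=1
Click 2 (5,5) count=1: revealed 1 new [(5,5)] -> total=2
Click 3 (1,1) count=0: revealed 11 new [(0,0) (0,1) (0,2) (0,3) (1,0) (1,1) (1,2) (1,3) (2,0) (2,1) (2,2)] -> total=13
Click 4 (3,2) count=1: revealed 1 new [(3,2)] -> total=14

Answer: ####..
####..
###...
..#..#
......
.....#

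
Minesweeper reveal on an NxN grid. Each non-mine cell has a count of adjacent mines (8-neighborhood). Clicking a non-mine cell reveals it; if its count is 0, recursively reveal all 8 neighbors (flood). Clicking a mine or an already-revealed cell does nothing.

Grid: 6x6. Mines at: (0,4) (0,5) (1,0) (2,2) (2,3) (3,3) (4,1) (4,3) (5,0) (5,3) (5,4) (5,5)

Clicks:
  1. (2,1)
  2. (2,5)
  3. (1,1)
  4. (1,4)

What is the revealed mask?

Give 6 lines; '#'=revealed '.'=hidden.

Click 1 (2,1) count=2: revealed 1 new [(2,1)] -> total=1
Click 2 (2,5) count=0: revealed 8 new [(1,4) (1,5) (2,4) (2,5) (3,4) (3,5) (4,4) (4,5)] -> total=9
Click 3 (1,1) count=2: revealed 1 new [(1,1)] -> total=10
Click 4 (1,4) count=3: revealed 0 new [(none)] -> total=10

Answer: ......
.#..##
.#..##
....##
....##
......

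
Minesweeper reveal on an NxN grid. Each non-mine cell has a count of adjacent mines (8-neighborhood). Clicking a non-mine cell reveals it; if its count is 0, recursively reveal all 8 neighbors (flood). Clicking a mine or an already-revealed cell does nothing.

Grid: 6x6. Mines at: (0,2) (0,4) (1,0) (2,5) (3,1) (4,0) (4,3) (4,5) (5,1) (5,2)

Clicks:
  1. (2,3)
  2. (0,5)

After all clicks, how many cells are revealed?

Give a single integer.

Answer: 10

Derivation:
Click 1 (2,3) count=0: revealed 9 new [(1,2) (1,3) (1,4) (2,2) (2,3) (2,4) (3,2) (3,3) (3,4)] -> total=9
Click 2 (0,5) count=1: revealed 1 new [(0,5)] -> total=10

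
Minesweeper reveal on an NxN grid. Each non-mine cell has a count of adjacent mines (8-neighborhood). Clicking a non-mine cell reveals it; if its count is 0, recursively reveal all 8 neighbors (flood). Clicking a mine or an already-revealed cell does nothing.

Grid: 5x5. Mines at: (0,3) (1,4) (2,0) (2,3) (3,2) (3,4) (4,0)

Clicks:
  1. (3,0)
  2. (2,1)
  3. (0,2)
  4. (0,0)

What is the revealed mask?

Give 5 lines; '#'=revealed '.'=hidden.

Answer: ###..
###..
.#...
#....
.....

Derivation:
Click 1 (3,0) count=2: revealed 1 new [(3,0)] -> total=1
Click 2 (2,1) count=2: revealed 1 new [(2,1)] -> total=2
Click 3 (0,2) count=1: revealed 1 new [(0,2)] -> total=3
Click 4 (0,0) count=0: revealed 5 new [(0,0) (0,1) (1,0) (1,1) (1,2)] -> total=8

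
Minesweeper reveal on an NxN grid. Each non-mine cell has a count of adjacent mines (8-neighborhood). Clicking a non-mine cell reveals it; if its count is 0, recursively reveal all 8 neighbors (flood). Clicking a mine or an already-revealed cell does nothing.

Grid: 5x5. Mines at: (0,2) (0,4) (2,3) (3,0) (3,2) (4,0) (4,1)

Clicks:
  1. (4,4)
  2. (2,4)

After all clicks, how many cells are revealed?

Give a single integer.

Click 1 (4,4) count=0: revealed 4 new [(3,3) (3,4) (4,3) (4,4)] -> total=4
Click 2 (2,4) count=1: revealed 1 new [(2,4)] -> total=5

Answer: 5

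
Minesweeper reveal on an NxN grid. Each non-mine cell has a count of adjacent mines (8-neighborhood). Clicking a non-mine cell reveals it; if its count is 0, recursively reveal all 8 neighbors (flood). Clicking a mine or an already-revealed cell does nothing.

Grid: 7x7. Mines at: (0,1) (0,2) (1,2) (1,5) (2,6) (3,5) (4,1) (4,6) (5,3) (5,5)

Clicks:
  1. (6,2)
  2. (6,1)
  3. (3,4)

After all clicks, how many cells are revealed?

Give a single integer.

Click 1 (6,2) count=1: revealed 1 new [(6,2)] -> total=1
Click 2 (6,1) count=0: revealed 5 new [(5,0) (5,1) (5,2) (6,0) (6,1)] -> total=6
Click 3 (3,4) count=1: revealed 1 new [(3,4)] -> total=7

Answer: 7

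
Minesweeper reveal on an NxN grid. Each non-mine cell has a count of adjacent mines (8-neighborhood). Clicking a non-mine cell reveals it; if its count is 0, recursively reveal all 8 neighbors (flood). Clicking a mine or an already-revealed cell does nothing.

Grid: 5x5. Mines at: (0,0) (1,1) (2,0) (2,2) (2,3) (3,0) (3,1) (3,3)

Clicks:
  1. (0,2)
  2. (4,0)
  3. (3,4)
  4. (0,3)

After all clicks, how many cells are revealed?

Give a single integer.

Answer: 8

Derivation:
Click 1 (0,2) count=1: revealed 1 new [(0,2)] -> total=1
Click 2 (4,0) count=2: revealed 1 new [(4,0)] -> total=2
Click 3 (3,4) count=2: revealed 1 new [(3,4)] -> total=3
Click 4 (0,3) count=0: revealed 5 new [(0,3) (0,4) (1,2) (1,3) (1,4)] -> total=8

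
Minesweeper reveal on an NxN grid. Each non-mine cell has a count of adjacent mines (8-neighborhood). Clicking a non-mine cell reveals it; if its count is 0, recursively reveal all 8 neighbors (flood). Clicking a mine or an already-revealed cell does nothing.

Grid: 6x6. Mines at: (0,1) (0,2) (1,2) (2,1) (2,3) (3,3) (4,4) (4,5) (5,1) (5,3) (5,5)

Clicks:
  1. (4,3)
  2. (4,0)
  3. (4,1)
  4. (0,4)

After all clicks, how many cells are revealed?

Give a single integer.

Answer: 13

Derivation:
Click 1 (4,3) count=3: revealed 1 new [(4,3)] -> total=1
Click 2 (4,0) count=1: revealed 1 new [(4,0)] -> total=2
Click 3 (4,1) count=1: revealed 1 new [(4,1)] -> total=3
Click 4 (0,4) count=0: revealed 10 new [(0,3) (0,4) (0,5) (1,3) (1,4) (1,5) (2,4) (2,5) (3,4) (3,5)] -> total=13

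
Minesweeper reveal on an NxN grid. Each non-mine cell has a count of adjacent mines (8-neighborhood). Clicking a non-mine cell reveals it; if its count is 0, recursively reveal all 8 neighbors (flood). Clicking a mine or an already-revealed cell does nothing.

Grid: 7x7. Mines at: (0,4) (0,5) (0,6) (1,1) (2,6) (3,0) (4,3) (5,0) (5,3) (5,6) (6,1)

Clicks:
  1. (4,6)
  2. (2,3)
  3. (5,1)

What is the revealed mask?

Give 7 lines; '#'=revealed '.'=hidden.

Answer: .......
..####.
..####.
..####.
......#
.#.....
.......

Derivation:
Click 1 (4,6) count=1: revealed 1 new [(4,6)] -> total=1
Click 2 (2,3) count=0: revealed 12 new [(1,2) (1,3) (1,4) (1,5) (2,2) (2,3) (2,4) (2,5) (3,2) (3,3) (3,4) (3,5)] -> total=13
Click 3 (5,1) count=2: revealed 1 new [(5,1)] -> total=14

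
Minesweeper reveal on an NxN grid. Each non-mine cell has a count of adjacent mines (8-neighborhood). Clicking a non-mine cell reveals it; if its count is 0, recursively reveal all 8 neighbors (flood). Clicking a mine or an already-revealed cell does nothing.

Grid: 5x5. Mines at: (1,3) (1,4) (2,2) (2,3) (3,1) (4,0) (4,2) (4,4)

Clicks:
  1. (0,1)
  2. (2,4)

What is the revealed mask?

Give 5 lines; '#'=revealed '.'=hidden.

Answer: ###..
###..
##..#
.....
.....

Derivation:
Click 1 (0,1) count=0: revealed 8 new [(0,0) (0,1) (0,2) (1,0) (1,1) (1,2) (2,0) (2,1)] -> total=8
Click 2 (2,4) count=3: revealed 1 new [(2,4)] -> total=9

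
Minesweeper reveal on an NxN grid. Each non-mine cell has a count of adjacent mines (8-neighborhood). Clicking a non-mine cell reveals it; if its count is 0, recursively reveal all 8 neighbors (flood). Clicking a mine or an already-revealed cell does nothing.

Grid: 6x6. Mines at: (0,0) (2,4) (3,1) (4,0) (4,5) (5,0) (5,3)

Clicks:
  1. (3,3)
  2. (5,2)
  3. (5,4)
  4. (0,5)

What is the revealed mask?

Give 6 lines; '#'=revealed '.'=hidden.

Click 1 (3,3) count=1: revealed 1 new [(3,3)] -> total=1
Click 2 (5,2) count=1: revealed 1 new [(5,2)] -> total=2
Click 3 (5,4) count=2: revealed 1 new [(5,4)] -> total=3
Click 4 (0,5) count=0: revealed 13 new [(0,1) (0,2) (0,3) (0,4) (0,5) (1,1) (1,2) (1,3) (1,4) (1,5) (2,1) (2,2) (2,3)] -> total=16

Answer: .#####
.#####
.###..
...#..
......
..#.#.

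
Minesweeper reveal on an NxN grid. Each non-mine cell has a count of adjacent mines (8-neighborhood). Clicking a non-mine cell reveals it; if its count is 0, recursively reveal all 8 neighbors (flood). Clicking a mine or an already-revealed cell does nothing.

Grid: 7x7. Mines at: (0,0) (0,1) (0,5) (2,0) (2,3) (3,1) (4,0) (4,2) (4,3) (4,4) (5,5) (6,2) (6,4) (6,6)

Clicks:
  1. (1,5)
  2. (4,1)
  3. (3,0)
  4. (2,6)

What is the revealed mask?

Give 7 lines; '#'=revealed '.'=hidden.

Answer: .......
....###
....###
#...###
.#...##
.......
.......

Derivation:
Click 1 (1,5) count=1: revealed 1 new [(1,5)] -> total=1
Click 2 (4,1) count=3: revealed 1 new [(4,1)] -> total=2
Click 3 (3,0) count=3: revealed 1 new [(3,0)] -> total=3
Click 4 (2,6) count=0: revealed 10 new [(1,4) (1,6) (2,4) (2,5) (2,6) (3,4) (3,5) (3,6) (4,5) (4,6)] -> total=13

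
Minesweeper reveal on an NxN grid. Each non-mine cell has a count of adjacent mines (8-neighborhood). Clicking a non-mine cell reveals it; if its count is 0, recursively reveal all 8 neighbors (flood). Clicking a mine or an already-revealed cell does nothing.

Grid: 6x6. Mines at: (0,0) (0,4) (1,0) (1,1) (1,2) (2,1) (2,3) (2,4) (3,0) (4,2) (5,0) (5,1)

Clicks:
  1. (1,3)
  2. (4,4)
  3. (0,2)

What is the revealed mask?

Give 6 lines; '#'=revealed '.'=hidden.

Answer: ..#...
...#..
......
...###
...###
...###

Derivation:
Click 1 (1,3) count=4: revealed 1 new [(1,3)] -> total=1
Click 2 (4,4) count=0: revealed 9 new [(3,3) (3,4) (3,5) (4,3) (4,4) (4,5) (5,3) (5,4) (5,5)] -> total=10
Click 3 (0,2) count=2: revealed 1 new [(0,2)] -> total=11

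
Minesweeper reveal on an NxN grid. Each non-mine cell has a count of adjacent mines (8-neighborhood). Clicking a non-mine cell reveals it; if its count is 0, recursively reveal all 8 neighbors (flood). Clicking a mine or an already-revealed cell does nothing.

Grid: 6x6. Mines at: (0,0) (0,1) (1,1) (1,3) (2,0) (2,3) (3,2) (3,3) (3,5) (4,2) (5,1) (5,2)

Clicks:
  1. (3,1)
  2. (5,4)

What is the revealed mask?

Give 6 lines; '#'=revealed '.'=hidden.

Click 1 (3,1) count=3: revealed 1 new [(3,1)] -> total=1
Click 2 (5,4) count=0: revealed 6 new [(4,3) (4,4) (4,5) (5,3) (5,4) (5,5)] -> total=7

Answer: ......
......
......
.#....
...###
...###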